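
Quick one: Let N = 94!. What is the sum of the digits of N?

94! = 108736615665674308027365285256786601004186803580182872307497374434045199869417927630229109214583415458560865651202385340530688000000000000000000000
Sum of its 147 digits: 549.

549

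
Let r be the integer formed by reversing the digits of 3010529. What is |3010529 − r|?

6239574

Reverse of 3010529 is 9250103.
|3010529 − 9250103| = 6239574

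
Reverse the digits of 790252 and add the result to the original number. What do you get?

1042349

Reverse of 790252 is 252097.
790252 + 252097 = 1042349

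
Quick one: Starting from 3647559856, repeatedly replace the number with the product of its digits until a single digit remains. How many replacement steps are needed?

2

3647559856 → 27216000 → 0 (2 steps)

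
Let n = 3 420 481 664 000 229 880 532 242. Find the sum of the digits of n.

85

3+4+2+0+4+8+1+6+6+4+0+0+0+2+2+9+8+8+0+5+3+2+2+4+2 = 85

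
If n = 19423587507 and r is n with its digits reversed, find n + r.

Reverse of 19423587507 is 70578532491.
19423587507 + 70578532491 = 90002119998

90002119998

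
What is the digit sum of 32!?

32! = 263130836933693530167218012160000000
Sum of its 36 digits: 108.

108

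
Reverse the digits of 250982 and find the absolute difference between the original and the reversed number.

Reverse of 250982 is 289052.
|250982 − 289052| = 38070

38070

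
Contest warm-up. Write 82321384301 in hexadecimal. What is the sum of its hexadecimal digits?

71

82321384301 in base 16 is 132ABCA36D.
Digit sum: 1+3+2+10+11+12+10+3+6+13 = 71.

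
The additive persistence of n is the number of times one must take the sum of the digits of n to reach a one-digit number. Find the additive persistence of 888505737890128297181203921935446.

3

888505737890128297181203921935446 → 155 → 11 → 2 (3 steps)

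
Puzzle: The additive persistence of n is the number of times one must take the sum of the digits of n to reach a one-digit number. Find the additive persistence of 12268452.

12268452 → 30 → 3 (2 steps)

2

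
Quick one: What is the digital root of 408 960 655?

7

4+0+8+9+6+0+6+5+5 = 43
4+3 = 7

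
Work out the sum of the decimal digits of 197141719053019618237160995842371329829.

173

1+9+7+1+4+1+7+1+9+0+5+3+0+1+9+6+1+8+2+3+7+1+6+0+9+9+5+8+4+2+3+7+1+3+2+9+8+2+9 = 173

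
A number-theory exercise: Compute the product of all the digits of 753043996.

0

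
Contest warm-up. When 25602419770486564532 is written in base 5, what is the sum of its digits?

25602419770486564532 in base 5 is 3204232040331004424030031112.
Digit sum: 3+2+0+4+2+3+2+0+4+0+3+3+1+0+0+4+4+2+4+0+3+0+0+3+1+1+1+2 = 52.

52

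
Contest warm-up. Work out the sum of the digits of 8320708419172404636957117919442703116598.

8+3+2+0+7+0+8+4+1+9+1+7+2+4+0+4+6+3+6+9+5+7+1+1+7+9+1+9+4+4+2+7+0+3+1+1+6+5+9+8 = 174

174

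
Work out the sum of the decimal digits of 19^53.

280

19^53 = 59421122346247241412351458018431280568286198035505372938424006857859
Sum of its 68 digits: 280.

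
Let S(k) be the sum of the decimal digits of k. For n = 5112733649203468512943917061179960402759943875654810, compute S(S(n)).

First digit sum: 231.
2+3+1 = 6.

6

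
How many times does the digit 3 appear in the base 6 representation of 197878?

1

197878 in base 6 is 4124034.
The digit 3 appears 1 time.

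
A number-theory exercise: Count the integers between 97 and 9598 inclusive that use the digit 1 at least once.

The integers in [97, 9598] that use the digit 1 at least once: 100, 101, 102, 103, 104, 105, …, 9581, 9591.
3344 qualify.

3344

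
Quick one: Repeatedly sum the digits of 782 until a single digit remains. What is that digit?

8

7+8+2 = 17
1+7 = 8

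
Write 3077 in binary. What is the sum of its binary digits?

3077 in base 2 is 110000000101.
Digit sum: 1+1+0+0+0+0+0+0+0+1+0+1 = 4.

4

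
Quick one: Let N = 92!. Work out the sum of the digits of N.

540

92! = 12438414054641307255475324325873553077577991715875414356840239582938137710983519518443046123837041347353107486982656753664000000000000000000000
Sum of its 143 digits: 540.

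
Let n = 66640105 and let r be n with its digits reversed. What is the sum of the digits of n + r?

38

Reversal of 66640105 is 50104666; 66640105 + 50104666 = 116744771.
Digit sum of 116744771: 1+1+6+7+4+4+7+7+1 = 38.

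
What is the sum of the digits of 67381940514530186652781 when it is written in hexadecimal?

136

67381940514530186652781 in base 16 is E44C845C524D1926C6D.
Digit sum: 14+4+4+12+8+4+5+12+5+2+4+13+1+9+2+6+12+6+13 = 136.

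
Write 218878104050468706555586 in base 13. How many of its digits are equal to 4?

218878104050468706555586 in base 13 is B6947C2159784C7161A44.
The digit 4 appears 4 times.

4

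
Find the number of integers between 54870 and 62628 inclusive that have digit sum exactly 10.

The integers in [54870, 62628] that have digit sum exactly 10: 55000, 60004, 60013, 60022, 60031, 60040, …, 62110, 62200.
32 qualify.

32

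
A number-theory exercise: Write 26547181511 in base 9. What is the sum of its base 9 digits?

55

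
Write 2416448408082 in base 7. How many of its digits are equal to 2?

2416448408082 in base 7 is 336403562365422.
The digit 2 appears 3 times.

3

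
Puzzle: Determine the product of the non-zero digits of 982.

9×8×2 = 144

144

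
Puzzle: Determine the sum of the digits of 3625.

3+6+2+5 = 16

16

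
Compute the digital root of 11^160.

7

The digital root of n equals n mod 9 (or 9 when 9 | n), so we need 11^160 mod 9.
11^160 ≡ 7 (mod 9), so the digital root is 7.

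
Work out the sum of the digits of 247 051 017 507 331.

2+4+7+0+5+1+0+1+7+5+0+7+3+3+1 = 46

46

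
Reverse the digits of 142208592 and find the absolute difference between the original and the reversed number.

153593649

Reverse of 142208592 is 295802241.
|142208592 − 295802241| = 153593649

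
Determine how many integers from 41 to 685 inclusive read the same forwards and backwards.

The integers in [41, 685] that read the same forwards and backwards: 44, 55, 66, 77, 88, 99, …, 666, 676.
64 qualify.

64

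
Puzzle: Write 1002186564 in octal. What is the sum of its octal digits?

36

1002186564 in base 8 is 7357023504.
Digit sum: 7+3+5+7+0+2+3+5+0+4 = 36.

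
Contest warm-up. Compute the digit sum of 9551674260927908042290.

97

9+5+5+1+6+7+4+2+6+0+9+2+7+9+0+8+0+4+2+2+9+0 = 97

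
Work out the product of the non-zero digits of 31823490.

3×1×8×2×3×4×9 = 5184

5184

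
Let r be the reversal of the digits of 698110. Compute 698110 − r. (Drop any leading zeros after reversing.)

Reverse of 698110 is 11896.
698110 − 11896 = 686214

686214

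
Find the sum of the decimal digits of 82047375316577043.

72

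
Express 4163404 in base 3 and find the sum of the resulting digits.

4163404 in base 3 is 21211112010011.
Digit sum: 2+1+2+1+1+1+1+2+0+1+0+0+1+1 = 14.

14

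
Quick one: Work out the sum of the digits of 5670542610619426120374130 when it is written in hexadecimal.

160

5670542610619426120374130 in base 16 is 4B0C8BB1AF7FF34539772.
Digit sum: 4+11+0+12+8+11+11+1+10+15+7+15+15+3+4+5+3+9+7+7+2 = 160.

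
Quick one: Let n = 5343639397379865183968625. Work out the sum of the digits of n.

138

5+3+4+3+6+3+9+3+9+7+3+7+9+8+6+5+1+8+3+9+6+8+6+2+5 = 138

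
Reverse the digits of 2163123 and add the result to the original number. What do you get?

Reverse of 2163123 is 3213612.
2163123 + 3213612 = 5376735

5376735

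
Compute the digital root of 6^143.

9

The digital root of n equals n mod 9 (or 9 when 9 | n), so we need 6^143 mod 9.
6^143 ≡ 0 (mod 9), so the digital root is 9.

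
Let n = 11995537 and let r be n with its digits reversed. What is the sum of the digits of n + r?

44

Reversal of 11995537 is 73559911; 11995537 + 73559911 = 85555448.
Digit sum of 85555448: 8+5+5+5+5+4+4+8 = 44.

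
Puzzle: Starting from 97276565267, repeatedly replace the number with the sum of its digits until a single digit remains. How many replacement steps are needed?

2

97276565267 → 62 → 8 (2 steps)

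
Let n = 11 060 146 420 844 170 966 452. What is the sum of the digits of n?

1+1+0+6+0+1+4+6+4+2+0+8+4+4+1+7+0+9+6+6+4+5+2 = 81

81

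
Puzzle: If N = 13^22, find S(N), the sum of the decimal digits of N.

13^22 = 3211838877954855105157369
Sum of its 25 digits: 121.

121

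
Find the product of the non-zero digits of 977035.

6615

9×7×7×3×5 = 6615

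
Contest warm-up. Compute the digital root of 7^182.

4

The digital root of n equals n mod 9 (or 9 when 9 | n), so we need 7^182 mod 9.
7^182 ≡ 4 (mod 9), so the digital root is 4.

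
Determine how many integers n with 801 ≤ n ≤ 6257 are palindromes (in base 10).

73

The integers in [801, 6257] that are palindromes (in base 10): 808, 818, 828, 838, 848, 858, …, 6116, 6226.
73 qualify.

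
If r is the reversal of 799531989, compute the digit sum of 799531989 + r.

Reversal of 799531989 is 989135997; 799531989 + 989135997 = 1788667986.
Digit sum of 1788667986: 1+7+8+8+6+6+7+9+8+6 = 66.

66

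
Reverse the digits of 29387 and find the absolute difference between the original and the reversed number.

Reverse of 29387 is 78392.
|29387 − 78392| = 49005

49005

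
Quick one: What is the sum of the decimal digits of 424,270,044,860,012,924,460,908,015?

4+2+4+2+7+0+0+4+4+8+6+0+0+1+2+9+2+4+4+6+0+9+0+8+0+1+5 = 92

92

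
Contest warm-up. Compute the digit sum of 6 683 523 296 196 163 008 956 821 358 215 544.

6+6+8+3+5+2+3+2+9+6+1+9+6+1+6+3+0+0+8+9+5+6+8+2+1+3+5+8+2+1+5+5+4+4 = 152

152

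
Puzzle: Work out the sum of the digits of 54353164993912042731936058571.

5+4+3+5+3+1+6+4+9+9+3+9+1+2+0+4+2+7+3+1+9+3+6+0+5+8+5+7+1 = 125

125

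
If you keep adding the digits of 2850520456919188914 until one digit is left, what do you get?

2+8+5+0+5+2+0+4+5+6+9+1+9+1+8+8+9+1+4 = 87
8+7 = 15
1+5 = 6

6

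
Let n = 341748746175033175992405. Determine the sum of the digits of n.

3+4+1+7+4+8+7+4+6+1+7+5+0+3+3+1+7+5+9+9+2+4+0+5 = 105

105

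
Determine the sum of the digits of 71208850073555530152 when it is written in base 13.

96

71208850073555530152 in base 13 is 83024801AB325917BB.
Digit sum: 8+3+0+2+4+8+0+1+10+11+3+2+5+9+1+7+11+11 = 96.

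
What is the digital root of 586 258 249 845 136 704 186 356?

8

5+8+6+2+5+8+2+4+9+8+4+5+1+3+6+7+0+4+1+8+6+3+5+6 = 116
1+1+6 = 8
(Equivalently, 586 258 249 845 136 704 186 356 mod 9 = 8.)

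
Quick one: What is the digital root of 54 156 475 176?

6

5+4+1+5+6+4+7+5+1+7+6 = 51
5+1 = 6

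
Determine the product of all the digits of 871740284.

0

8×7×1×7×4×0×2×8×4 = 0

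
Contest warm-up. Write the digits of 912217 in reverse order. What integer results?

712219

Reversing 912217 gives 712219.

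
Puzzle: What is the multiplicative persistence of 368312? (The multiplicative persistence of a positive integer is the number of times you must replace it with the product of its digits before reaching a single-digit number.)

368312 → 864 → 192 → 18 → 8 (4 steps)

4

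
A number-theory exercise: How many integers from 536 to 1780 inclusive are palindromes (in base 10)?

54

The integers in [536, 1780] that are palindromes (in base 10): 545, 555, 565, 575, 585, 595, …, 1661, 1771.
54 qualify.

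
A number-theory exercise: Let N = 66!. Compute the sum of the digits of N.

351

66! = 544344939077443064003729240247842752644293064388798874532860126869671081148416000000000000000
Sum of its 93 digits: 351.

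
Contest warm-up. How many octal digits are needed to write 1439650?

1439650 in base 8 is 5373642, which has 7 digits.

7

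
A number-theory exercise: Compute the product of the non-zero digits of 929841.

5184

9×2×9×8×4×1 = 5184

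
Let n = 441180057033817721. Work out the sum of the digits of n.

62

4+4+1+1+8+0+0+5+7+0+3+3+8+1+7+7+2+1 = 62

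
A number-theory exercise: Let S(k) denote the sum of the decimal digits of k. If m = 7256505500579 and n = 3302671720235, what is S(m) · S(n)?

2296

S(7256505500579) = 7+2+5+6+5+0+5+5+0+0+5+7+9 = 56.
S(3302671720235) = 3+3+0+2+6+7+1+7+2+0+2+3+5 = 41.
56 · 41 = 2296.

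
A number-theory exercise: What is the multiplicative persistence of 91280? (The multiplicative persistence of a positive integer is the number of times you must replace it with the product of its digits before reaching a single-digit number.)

1

91280 → 0 (1 step)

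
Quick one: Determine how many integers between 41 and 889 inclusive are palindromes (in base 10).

85

The integers in [41, 889] that are palindromes (in base 10): 44, 55, 66, 77, 88, 99, …, 878, 888.
85 qualify.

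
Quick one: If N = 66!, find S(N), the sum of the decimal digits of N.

66! = 544344939077443064003729240247842752644293064388798874532860126869671081148416000000000000000
Sum of its 93 digits: 351.

351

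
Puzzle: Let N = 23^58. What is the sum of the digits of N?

23^58 = 9554643535043261385597440709559242487174700394361818696238535747654314381717969
Sum of its 79 digits: 373.

373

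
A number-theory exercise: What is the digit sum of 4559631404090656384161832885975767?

4+5+5+9+6+3+1+4+0+4+0+9+0+6+5+6+3+8+4+1+6+1+8+3+2+8+8+5+9+7+5+7+6+7 = 165

165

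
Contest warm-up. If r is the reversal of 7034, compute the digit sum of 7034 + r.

Reversal of 7034 is 4307; 7034 + 4307 = 11341.
Digit sum of 11341: 1+1+3+4+1 = 10.

10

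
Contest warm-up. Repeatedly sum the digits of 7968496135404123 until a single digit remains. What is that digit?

7+9+6+8+4+9+6+1+3+5+4+0+4+1+2+3 = 72
7+2 = 9

9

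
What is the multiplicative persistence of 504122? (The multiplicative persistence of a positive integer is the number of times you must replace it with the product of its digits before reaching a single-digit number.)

504122 → 0 (1 step)

1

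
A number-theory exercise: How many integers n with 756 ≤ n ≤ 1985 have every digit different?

673

The integers in [756, 1985] that have every digit different: 756, 758, 759, 760, 761, 762, …, 1984, 1985.
673 qualify.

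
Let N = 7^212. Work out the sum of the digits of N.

733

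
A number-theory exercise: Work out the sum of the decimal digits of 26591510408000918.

2+6+5+9+1+5+1+0+4+0+8+0+0+0+9+1+8 = 59

59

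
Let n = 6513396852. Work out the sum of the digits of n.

48

6+5+1+3+3+9+6+8+5+2 = 48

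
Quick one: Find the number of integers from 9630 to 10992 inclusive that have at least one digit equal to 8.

The integers in [9630, 10992] that have at least one digit equal to 8: 9638, 9648, 9658, 9668, 9678, 9680, …, 10988, 10989.
424 qualify.

424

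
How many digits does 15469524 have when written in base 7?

9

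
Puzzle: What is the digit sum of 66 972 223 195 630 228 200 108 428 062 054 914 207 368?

6+6+9+7+2+2+2+3+1+9+5+6+3+0+2+2+8+2+0+0+1+0+8+4+2+8+0+6+2+0+5+4+9+1+4+2+0+7+3+6+8 = 155

155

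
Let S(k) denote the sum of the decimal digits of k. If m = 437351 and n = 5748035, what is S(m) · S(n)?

736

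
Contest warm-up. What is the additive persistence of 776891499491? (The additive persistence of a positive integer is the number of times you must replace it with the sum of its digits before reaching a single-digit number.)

776891499491 → 74 → 11 → 2 (3 steps)

3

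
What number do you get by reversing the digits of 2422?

Reversing 2422 gives 2242.

2242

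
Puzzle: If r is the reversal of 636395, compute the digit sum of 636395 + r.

10

Reversal of 636395 is 593636; 636395 + 593636 = 1230031.
Digit sum of 1230031: 1+2+3+0+0+3+1 = 10.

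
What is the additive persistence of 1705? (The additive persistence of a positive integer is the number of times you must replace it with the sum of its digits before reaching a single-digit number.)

2

1705 → 13 → 4 (2 steps)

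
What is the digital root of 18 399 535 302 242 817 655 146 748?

1

1+8+3+9+9+5+3+5+3+0+2+2+4+2+8+1+7+6+5+5+1+4+6+7+4+8 = 118
1+1+8 = 10
1+0 = 1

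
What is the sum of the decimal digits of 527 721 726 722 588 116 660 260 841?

5+2+7+7+2+1+7+2+6+7+2+2+5+8+8+1+1+6+6+6+0+2+6+0+8+4+1 = 112

112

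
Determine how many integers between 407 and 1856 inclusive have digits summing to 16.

115

The integers in [407, 1856] that have digits summing to 16: 439, 448, 457, 466, 475, 484, …, 1843, 1852.
115 qualify.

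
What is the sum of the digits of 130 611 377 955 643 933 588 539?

114

1+3+0+6+1+1+3+7+7+9+5+5+6+4+3+9+3+3+5+8+8+5+3+9 = 114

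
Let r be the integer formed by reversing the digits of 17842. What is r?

Reversing 17842 gives 24871.

24871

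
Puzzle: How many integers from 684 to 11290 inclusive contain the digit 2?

3626

The integers in [684, 11290] that contain the digit 2: 692, 702, 712, 720, 721, 722, …, 11289, 11290.
3626 qualify.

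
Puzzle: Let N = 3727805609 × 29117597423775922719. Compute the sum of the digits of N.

144

3727805609 × 29117597423775922719 = 108544742996955834671038730871
Sum of its 30 digits: 144.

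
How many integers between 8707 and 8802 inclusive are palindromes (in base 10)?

The integers in [8707, 8802] that are palindromes (in base 10): 8778.
1 qualifies.

1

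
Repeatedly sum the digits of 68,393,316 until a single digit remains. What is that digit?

6+8+3+9+3+3+1+6 = 39
3+9 = 12
1+2 = 3

3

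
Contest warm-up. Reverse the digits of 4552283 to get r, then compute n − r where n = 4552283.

Reverse of 4552283 is 3822554.
4552283 − 3822554 = 729729

729729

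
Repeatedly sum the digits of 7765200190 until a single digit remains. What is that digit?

7+7+6+5+2+0+0+1+9+0 = 37
3+7 = 10
1+0 = 1

1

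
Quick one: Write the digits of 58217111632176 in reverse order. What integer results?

Reversing 58217111632176 gives 67123611171285.

67123611171285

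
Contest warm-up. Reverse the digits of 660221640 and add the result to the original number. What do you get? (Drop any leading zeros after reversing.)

Reverse of 660221640 is 46122066.
660221640 + 46122066 = 706343706

706343706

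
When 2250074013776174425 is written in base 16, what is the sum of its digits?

130

2250074013776174425 in base 16 is 1F39DE64E5775D59.
Digit sum: 1+15+3+9+13+14+6+4+14+5+7+7+5+13+5+9 = 130.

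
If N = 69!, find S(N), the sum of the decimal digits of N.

69! = 171122452428141311372468338881272839092270544893520369393648040923257279754140647424000000000000000
Sum of its 99 digits: 351.

351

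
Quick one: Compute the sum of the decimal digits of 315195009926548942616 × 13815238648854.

315195009926548942616 × 13815238648854 = 4354494283063179131769370220162064
Sum of its 34 digits: 132.

132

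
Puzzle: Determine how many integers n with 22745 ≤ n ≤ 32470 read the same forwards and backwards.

The integers in [22745, 32470] that read the same forwards and backwards: 22822, 22922, 23032, 23132, 23232, 23332, …, 32323, 32423.
97 qualify.

97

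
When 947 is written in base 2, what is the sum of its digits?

7

947 in base 2 is 1110110011.
Digit sum: 1+1+1+0+1+1+0+0+1+1 = 7.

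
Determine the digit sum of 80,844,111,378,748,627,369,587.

117

8+0+8+4+4+1+1+1+3+7+8+7+4+8+6+2+7+3+6+9+5+8+7 = 117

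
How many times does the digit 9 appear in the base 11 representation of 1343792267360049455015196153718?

2

1343792267360049455015196153718 in base 11 is 9355734A334812352473516137941.
The digit 9 appears 2 times.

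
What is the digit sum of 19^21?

19^21 = 714209495693373205673756419
Sum of its 27 digits: 127.

127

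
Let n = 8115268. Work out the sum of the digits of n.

8+1+1+5+2+6+8 = 31

31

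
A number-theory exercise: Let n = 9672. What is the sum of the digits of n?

24

9+6+7+2 = 24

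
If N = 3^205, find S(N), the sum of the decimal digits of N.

3^205 = 64544199296837568949323861254694449319503728994774862521821715702599475289016430467635481867692243
Sum of its 98 digits: 486.

486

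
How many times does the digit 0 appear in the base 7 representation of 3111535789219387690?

3111535789219387690 in base 7 is 5366530424163332502256.
The digit 0 appears 2 times.

2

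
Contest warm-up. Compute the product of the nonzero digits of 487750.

4×8×7×7×5 = 7840

7840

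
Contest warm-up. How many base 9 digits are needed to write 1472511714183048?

1472511714183048 in base 9 is 7132652104356173, which has 16 digits.

16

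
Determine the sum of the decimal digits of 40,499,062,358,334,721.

4+0+4+9+9+0+6+2+3+5+8+3+3+4+7+2+1 = 70

70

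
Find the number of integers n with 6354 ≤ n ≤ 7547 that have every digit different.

The integers in [6354, 7547] that have every digit different: 6354, 6357, 6358, 6359, 6370, 6371, …, 7543, 7546.
618 qualify.

618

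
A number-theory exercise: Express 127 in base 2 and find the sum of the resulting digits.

7

127 in base 2 is 1111111.
Digit sum: 1+1+1+1+1+1+1 = 7.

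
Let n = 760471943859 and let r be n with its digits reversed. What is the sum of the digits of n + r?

54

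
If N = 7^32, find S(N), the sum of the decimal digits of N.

7^32 = 1104427674243920646305299201
Sum of its 28 digits: 103.

103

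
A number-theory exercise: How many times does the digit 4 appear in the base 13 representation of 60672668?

60672668 in base 13 is C7541B4.
The digit 4 appears 2 times.

2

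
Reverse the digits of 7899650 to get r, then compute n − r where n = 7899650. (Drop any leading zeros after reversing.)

Reverse of 7899650 is 569987.
7899650 − 569987 = 7329663

7329663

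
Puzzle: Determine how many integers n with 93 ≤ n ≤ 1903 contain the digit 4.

The integers in [93, 1903] that contain the digit 4: 94, 104, 114, 124, 134, 140, …, 1884, 1894.
505 qualify.

505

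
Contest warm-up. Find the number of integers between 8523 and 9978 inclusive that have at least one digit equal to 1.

352

The integers in [8523, 9978] that have at least one digit equal to 1: 8531, 8541, 8551, 8561, 8571, 8581, …, 9961, 9971.
352 qualify.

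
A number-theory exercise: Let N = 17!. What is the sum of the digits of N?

63

17! = 355687428096000
Sum of its 15 digits: 63.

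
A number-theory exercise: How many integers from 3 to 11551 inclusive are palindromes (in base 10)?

The integers in [3, 11551] that are palindromes (in base 10): 3, 4, 5, 6, 7, 8, …, 11411, 11511.
212 qualify.

212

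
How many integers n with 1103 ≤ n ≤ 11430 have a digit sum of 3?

The integers in [1103, 11430] that have a digit sum of 3: 1110, 1200, 2001, 2010, 2100, 3000, …, 11010, 11100.
15 qualify.

15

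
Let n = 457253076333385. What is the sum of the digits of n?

4+5+7+2+5+3+0+7+6+3+3+3+3+8+5 = 64

64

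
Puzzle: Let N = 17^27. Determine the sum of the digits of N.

152

17^27 = 1667711322168688287513535727415473
Sum of its 34 digits: 152.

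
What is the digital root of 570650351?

5+7+0+6+5+0+3+5+1 = 32
3+2 = 5
(Equivalently, 570650351 mod 9 = 5.)

5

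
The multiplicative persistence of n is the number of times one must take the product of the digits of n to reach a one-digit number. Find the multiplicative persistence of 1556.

2

1556 → 150 → 0 (2 steps)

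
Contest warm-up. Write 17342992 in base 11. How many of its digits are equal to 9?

17342992 in base 11 is 9876057.
The digit 9 appears 1 time.

1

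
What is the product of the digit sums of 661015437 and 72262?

627

S(661015437) = 6+6+1+0+1+5+4+3+7 = 33.
S(72262) = 7+2+2+6+2 = 19.
33 · 19 = 627.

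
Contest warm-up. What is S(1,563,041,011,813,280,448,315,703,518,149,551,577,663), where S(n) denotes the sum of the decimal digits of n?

1+5+6+3+0+4+1+0+1+1+8+1+3+2+8+0+4+4+8+3+1+5+7+0+3+5+1+8+1+4+9+5+5+1+5+7+7+6+6+3 = 152

152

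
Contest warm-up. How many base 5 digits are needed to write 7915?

6

7915 in base 5 is 223130, which has 6 digits.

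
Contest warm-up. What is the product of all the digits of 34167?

3×4×1×6×7 = 504

504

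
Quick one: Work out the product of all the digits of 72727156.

7×2×7×2×7×1×5×6 = 41160

41160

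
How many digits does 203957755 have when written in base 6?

11

203957755 in base 6 is 32123304511, which has 11 digits.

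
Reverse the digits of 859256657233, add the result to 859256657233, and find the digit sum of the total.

32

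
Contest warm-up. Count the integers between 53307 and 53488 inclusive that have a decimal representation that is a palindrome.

The integers in [53307, 53488] that have a decimal representation that is a palindrome: 53335, 53435.
2 qualify.

2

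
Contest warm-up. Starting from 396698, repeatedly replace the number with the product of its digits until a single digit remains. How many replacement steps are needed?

4

396698 → 69984 → 15552 → 250 → 0 (4 steps)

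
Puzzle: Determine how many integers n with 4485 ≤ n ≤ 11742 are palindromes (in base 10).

73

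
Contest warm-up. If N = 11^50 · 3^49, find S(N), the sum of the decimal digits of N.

324

11^50 · 3^49 = 2809155235192119545207613132272352721355387632502698113458723498084693599083
Sum of its 76 digits: 324.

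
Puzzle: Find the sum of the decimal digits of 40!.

40! = 815915283247897734345611269596115894272000000000
Sum of its 48 digits: 189.

189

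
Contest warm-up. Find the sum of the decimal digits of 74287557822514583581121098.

7+4+2+8+7+5+5+7+8+2+2+5+1+4+5+8+3+5+8+1+1+2+1+0+9+8 = 118

118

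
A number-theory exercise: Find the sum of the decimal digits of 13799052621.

45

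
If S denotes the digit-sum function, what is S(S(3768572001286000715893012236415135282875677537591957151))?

6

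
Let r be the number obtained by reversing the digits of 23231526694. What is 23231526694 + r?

72894039926

Reverse of 23231526694 is 49662513232.
23231526694 + 49662513232 = 72894039926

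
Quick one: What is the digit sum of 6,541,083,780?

6+5+4+1+0+8+3+7+8+0 = 42

42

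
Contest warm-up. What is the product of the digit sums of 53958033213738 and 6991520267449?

S(53958033213738) = 5+3+9+5+8+0+3+3+2+1+3+7+3+8 = 60.
S(6991520267449) = 6+9+9+1+5+2+0+2+6+7+4+4+9 = 64.
60 · 64 = 3840.

3840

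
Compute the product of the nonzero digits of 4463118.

2304

4×4×6×3×1×1×8 = 2304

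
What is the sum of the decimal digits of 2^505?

2^505 = 104748499452676539840422070298483172870932545473378073263465323779076281484949585756264642954428933028828373892081922272294952209468332577706512882860032
Sum of its 153 digits: 713.

713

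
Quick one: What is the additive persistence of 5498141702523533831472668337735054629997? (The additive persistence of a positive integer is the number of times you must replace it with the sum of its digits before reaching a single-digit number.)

3

5498141702523533831472668337735054629997 → 186 → 15 → 6 (3 steps)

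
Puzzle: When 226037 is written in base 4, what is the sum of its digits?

226037 in base 4 is 313023311.
Digit sum: 3+1+3+0+2+3+3+1+1 = 17.

17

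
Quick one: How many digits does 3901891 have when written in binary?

22

3901891 in base 2 is 1110111000100111000011, which has 22 digits.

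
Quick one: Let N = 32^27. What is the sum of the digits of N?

32^27 = 43556142965880123323311949751266331066368
Sum of its 41 digits: 170.

170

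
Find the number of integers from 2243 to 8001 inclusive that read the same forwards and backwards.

57

The integers in [2243, 8001] that read the same forwards and backwards: 2332, 2442, 2552, 2662, 2772, 2882, …, 7887, 7997.
57 qualify.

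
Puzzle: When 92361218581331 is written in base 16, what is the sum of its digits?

71

92361218581331 in base 16 is 5400859FE353.
Digit sum: 5+4+0+0+8+5+9+15+14+3+5+3 = 71.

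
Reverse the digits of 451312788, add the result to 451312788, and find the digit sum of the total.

Reversal of 451312788 is 887213154; 451312788 + 887213154 = 1338525942.
Digit sum of 1338525942: 1+3+3+8+5+2+5+9+4+2 = 42.

42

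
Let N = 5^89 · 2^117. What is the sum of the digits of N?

5^89 · 2^117 = 26843545600000000000000000000000000000000000000000000000000000000000000000000000000000000000000000
Sum of its 98 digits: 43.

43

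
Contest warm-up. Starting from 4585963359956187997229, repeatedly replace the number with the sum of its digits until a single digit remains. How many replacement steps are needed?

2

4585963359956187997229 → 131 → 5 (2 steps)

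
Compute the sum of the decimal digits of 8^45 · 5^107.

43

8^45 · 5^107 = 26843545600000000000000000000000000000000000000000000000000000000000000000000000000000000000000000000000000000000000
Sum of its 116 digits: 43.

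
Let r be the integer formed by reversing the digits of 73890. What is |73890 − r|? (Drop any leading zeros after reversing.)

64053

Reverse of 73890 is 9837.
|73890 − 9837| = 64053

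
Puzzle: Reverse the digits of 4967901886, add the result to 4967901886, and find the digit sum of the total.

62

Reversal of 4967901886 is 6881097694; 4967901886 + 6881097694 = 11848999580.
Digit sum of 11848999580: 1+1+8+4+8+9+9+9+5+8+0 = 62.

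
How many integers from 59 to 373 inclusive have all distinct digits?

232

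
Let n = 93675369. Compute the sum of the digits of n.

9+3+6+7+5+3+6+9 = 48

48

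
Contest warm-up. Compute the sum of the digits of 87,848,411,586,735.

75

8+7+8+4+8+4+1+1+5+8+6+7+3+5 = 75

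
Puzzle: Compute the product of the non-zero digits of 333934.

3×3×3×9×3×4 = 2916

2916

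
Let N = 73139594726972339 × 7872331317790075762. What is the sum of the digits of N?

176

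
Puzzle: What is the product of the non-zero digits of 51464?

480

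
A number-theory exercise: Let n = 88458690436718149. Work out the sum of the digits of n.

91

8+8+4+5+8+6+9+0+4+3+6+7+1+8+1+4+9 = 91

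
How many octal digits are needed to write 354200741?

354200741 in base 8 is 2507126245, which has 10 digits.

10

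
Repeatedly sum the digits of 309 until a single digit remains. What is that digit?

3+0+9 = 12
1+2 = 3
(Equivalently, 309 mod 9 = 3.)

3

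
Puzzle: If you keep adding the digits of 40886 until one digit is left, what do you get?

8

4+0+8+8+6 = 26
2+6 = 8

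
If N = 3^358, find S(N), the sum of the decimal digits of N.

3^358 = 644776483922340473730326807668756918320750833149124226647511550765929821022906110522825158851433886615262851437641510393102036562272410856648696421098539736780572895577689
Sum of its 171 digits: 756.

756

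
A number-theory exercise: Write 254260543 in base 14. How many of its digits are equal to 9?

1

254260543 in base 14 is 25AA8795.
The digit 9 appears 1 time.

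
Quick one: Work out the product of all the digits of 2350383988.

0

2×3×5×0×3×8×3×9×8×8 = 0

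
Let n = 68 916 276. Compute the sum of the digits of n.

6+8+9+1+6+2+7+6 = 45

45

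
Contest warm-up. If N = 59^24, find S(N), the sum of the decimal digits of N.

59^24 = 3165543453070218706859776348972393302368161
Sum of its 43 digits: 190.

190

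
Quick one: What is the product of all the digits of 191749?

2268

1×9×1×7×4×9 = 2268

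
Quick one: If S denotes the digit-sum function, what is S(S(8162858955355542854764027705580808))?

12

First digit sum: 165.
1+6+5 = 12.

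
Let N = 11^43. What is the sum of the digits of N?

164

11^43 = 602400691612421918536387328824478011400331731
Sum of its 45 digits: 164.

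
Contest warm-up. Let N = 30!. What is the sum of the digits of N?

30! = 265252859812191058636308480000000
Sum of its 33 digits: 117.

117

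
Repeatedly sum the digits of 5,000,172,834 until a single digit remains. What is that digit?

3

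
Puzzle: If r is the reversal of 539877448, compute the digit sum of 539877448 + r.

Reversal of 539877448 is 844778935; 539877448 + 844778935 = 1384656383.
Digit sum of 1384656383: 1+3+8+4+6+5+6+3+8+3 = 47.

47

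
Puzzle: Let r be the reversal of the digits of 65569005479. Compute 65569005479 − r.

Reverse of 65569005479 is 97450096556.
65569005479 − 97450096556 = -31881091077

-31881091077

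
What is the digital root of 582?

6

5+8+2 = 15
1+5 = 6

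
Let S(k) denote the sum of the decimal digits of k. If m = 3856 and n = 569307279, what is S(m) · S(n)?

S(3856) = 3+8+5+6 = 22.
S(569307279) = 5+6+9+3+0+7+2+7+9 = 48.
22 · 48 = 1056.

1056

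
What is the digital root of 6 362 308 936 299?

6+3+6+2+3+0+8+9+3+6+2+9+9 = 66
6+6 = 12
1+2 = 3

3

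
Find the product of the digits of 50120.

0

5×0×1×2×0 = 0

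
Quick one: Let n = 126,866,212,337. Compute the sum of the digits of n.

1+2+6+8+6+6+2+1+2+3+3+7 = 47

47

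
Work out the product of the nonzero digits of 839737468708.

341397504

8×3×9×7×3×7×4×6×8×7×8 = 341397504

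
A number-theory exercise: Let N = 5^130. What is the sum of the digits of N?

427

5^130 = 7346839692639296924804603357639035486366659729825547009429698164240107871592044830322265625
Sum of its 91 digits: 427.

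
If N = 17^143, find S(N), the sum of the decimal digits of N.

872

17^143 = 89990311908498647045788321790870571946973640519785658861481127970769438512698884143655738456799121961616858405181389315867595801377299617421026433812938863796708814458356310513
Sum of its 176 digits: 872.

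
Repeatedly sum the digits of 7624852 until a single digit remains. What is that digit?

7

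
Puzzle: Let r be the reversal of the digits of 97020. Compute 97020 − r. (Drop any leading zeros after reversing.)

94941

Reverse of 97020 is 2079.
97020 − 2079 = 94941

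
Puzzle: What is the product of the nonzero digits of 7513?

105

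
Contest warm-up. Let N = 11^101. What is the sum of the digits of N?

11^101 = 1515867357380449720253017088929860045389076432004231307646112530737048373050753844463412754472043790906011
Sum of its 106 digits: 419.

419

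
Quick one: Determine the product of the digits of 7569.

7×5×6×9 = 1890

1890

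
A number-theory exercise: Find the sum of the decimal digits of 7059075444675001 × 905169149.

125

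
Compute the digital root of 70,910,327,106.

9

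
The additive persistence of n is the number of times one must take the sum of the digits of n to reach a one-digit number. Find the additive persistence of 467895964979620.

467895964979620 → 91 → 10 → 1 (3 steps)

3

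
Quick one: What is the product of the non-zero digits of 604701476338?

2032128

6×4×7×1×4×7×6×3×3×8 = 2032128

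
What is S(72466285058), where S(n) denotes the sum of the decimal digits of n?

7+2+4+6+6+2+8+5+0+5+8 = 53

53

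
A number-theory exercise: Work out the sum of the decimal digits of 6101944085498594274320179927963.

6+1+0+1+9+4+4+0+8+5+4+9+8+5+9+4+2+7+4+3+2+0+1+7+9+9+2+7+9+6+3 = 148

148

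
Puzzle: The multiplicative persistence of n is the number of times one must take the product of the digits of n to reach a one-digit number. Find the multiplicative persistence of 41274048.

1

41274048 → 0 (1 step)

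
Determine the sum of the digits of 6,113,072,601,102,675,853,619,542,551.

6+1+1+3+0+7+2+6+0+1+1+0+2+6+7+5+8+5+3+6+1+9+5+4+2+5+5+1 = 102

102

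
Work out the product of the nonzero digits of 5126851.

5×1×2×6×8×5×1 = 2400

2400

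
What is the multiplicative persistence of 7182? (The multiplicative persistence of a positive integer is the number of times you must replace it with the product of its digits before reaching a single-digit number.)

2

7182 → 112 → 2 (2 steps)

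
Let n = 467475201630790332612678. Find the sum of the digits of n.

4+6+7+4+7+5+2+0+1+6+3+0+7+9+0+3+3+2+6+1+2+6+7+8 = 99

99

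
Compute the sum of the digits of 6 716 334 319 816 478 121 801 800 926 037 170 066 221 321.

156

6+7+1+6+3+3+4+3+1+9+8+1+6+4+7+8+1+2+1+8+0+1+8+0+0+9+2+6+0+3+7+1+7+0+0+6+6+2+2+1+3+2+1 = 156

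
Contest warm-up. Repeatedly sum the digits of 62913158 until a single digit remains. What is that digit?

6+2+9+1+3+1+5+8 = 35
3+5 = 8

8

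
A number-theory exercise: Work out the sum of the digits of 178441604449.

1+7+8+4+4+1+6+0+4+4+4+9 = 52

52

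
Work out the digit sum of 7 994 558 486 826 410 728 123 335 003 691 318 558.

169

7+9+9+4+5+5+8+4+8+6+8+2+6+4+1+0+7+2+8+1+2+3+3+3+5+0+0+3+6+9+1+3+1+8+5+5+8 = 169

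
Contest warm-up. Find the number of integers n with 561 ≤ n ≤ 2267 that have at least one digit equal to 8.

The integers in [561, 2267] that have at least one digit equal to 8: 568, 578, 580, 581, 582, 583, …, 2248, 2258.
485 qualify.

485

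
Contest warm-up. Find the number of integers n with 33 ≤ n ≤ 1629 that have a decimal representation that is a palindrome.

103

The integers in [33, 1629] that have a decimal representation that is a palindrome: 33, 44, 55, 66, 77, 88, …, 1441, 1551.
103 qualify.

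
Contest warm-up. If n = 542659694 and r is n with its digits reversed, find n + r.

Reverse of 542659694 is 496956245.
542659694 + 496956245 = 1039615939

1039615939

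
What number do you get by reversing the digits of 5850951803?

3081590585

Reversing 5850951803 gives 3081590585.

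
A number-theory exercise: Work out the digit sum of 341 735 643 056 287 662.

78

3+4+1+7+3+5+6+4+3+0+5+6+2+8+7+6+6+2 = 78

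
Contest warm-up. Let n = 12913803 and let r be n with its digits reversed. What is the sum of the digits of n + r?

Reversal of 12913803 is 30831921; 12913803 + 30831921 = 43745724.
Digit sum of 43745724: 4+3+7+4+5+7+2+4 = 36.

36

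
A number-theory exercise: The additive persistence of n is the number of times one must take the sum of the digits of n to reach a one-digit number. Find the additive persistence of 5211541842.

2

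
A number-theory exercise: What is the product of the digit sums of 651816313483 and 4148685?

S(651816313483) = 6+5+1+8+1+6+3+1+3+4+8+3 = 49.
S(4148685) = 4+1+4+8+6+8+5 = 36.
49 · 36 = 1764.

1764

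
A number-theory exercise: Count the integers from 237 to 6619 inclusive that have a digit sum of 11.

The integers in [237, 6619] that have a digit sum of 11: 245, 254, 263, 272, 281, 290, …, 6410, 6500.
296 qualify.

296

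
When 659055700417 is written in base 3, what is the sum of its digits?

19

659055700417 in base 3 is 2100000010201120110201211.
Digit sum: 2+1+0+0+0+0+0+0+1+0+2+0+1+1+2+0+1+1+0+2+0+1+2+1+1 = 19.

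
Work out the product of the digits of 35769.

5670

3×5×7×6×9 = 5670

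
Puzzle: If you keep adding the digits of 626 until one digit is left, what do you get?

6+2+6 = 14
1+4 = 5
(Equivalently, 626 mod 9 = 5.)

5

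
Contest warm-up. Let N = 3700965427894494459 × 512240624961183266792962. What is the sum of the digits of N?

207

3700965427894494459 × 512240624961183266792962 = 1895784843744408888114145051154597209197558
Sum of its 43 digits: 207.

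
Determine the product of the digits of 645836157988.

6×4×5×8×3×6×1×5×7×9×8×8 = 348364800

348364800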